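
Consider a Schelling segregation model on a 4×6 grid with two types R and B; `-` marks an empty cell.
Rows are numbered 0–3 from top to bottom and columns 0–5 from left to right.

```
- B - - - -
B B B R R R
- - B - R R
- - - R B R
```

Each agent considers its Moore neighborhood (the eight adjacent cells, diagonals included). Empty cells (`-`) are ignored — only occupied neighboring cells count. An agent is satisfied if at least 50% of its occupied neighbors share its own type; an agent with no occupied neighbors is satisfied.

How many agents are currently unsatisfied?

2

(0,1)B 3/3 ok
(1,0)B 2/2 ok
(1,1)B 4/4 ok
(1,2)B 3/4 ok
(1,3)R 2/4 ok
(1,4)R 4/4 ok
(1,5)R 3/3 ok
(2,2)B 2/4 ok
(2,4)R 6/7 ok
(2,5)R 4/5 ok
(3,3)R 1/3 unhappy
(3,4)B 0/4 unhappy
(3,5)R 2/3 ok
Unsatisfied: (3,3), (3,4) — 2 in total.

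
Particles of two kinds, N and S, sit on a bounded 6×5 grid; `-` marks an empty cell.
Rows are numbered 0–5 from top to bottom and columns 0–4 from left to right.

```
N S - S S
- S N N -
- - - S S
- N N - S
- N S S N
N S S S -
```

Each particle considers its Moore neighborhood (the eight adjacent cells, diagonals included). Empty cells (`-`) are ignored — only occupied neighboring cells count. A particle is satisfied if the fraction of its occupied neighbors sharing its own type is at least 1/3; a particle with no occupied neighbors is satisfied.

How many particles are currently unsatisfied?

4

(0,0)N 0/2 unhappy
(0,1)S 1/3 ok
(0,3)S 1/3 ok
(0,4)S 1/2 ok
(1,1)S 1/3 ok
(1,2)N 1/5 unhappy
(1,3)N 1/5 unhappy
(2,3)S 2/5 ok
(2,4)S 2/3 ok
(3,1)N 2/3 ok
(3,2)N 2/5 ok
(3,4)S 3/4 ok
(4,1)N 3/6 ok
(4,2)S 4/7 ok
(4,3)S 4/6 ok
(4,4)N 0/3 unhappy
(5,0)N 1/2 ok
(5,1)S 2/4 ok
(5,2)S 4/5 ok
(5,3)S 3/4 ok
Unsatisfied: (0,0), (1,2), (1,3), (4,4) — 4 in total.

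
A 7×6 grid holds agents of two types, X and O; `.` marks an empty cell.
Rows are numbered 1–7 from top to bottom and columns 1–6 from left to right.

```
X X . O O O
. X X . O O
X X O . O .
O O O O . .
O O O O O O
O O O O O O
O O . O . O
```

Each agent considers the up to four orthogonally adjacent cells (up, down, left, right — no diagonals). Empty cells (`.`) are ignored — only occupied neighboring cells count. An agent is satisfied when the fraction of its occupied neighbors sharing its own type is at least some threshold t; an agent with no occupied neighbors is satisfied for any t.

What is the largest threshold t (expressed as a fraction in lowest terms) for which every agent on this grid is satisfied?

1/3

Row 1: (1,1)X 1/1 · (1,2)X 2/2 · (1,4)O 1/1 · (1,5)O 3/3 · (1,6)O 2/2
Row 2: (2,2)X 3/3 · (2,3)X 1/2 · (2,5)O 3/3 · (2,6)O 2/2
Row 3: (3,1)X 1/2 · (3,2)X 2/4 · (3,3)O 1/3 · (3,5)O 1/1
Row 4: (4,1)O 2/3 · (4,2)O 3/4 · (4,3)O 4/4 · (4,4)O 2/2
Row 5: (5,1)O 3/3 · (5,2)O 4/4 · (5,3)O 4/4 · (5,4)O 4/4 · (5,5)O 3/3 · (5,6)O 2/2
Row 6: (6,1)O 3/3 · (6,2)O 4/4 · (6,3)O 3/3 · (6,4)O 4/4 · (6,5)O 3/3 · (6,6)O 3/3
Row 7: (7,1)O 2/2 · (7,2)O 2/2 · (7,4)O 1/1 · (7,6)O 1/1
The smallest same-type fraction is 1/3 at (3,3), which reduces to 1/3. Any threshold above that leaves this agent unsatisfied.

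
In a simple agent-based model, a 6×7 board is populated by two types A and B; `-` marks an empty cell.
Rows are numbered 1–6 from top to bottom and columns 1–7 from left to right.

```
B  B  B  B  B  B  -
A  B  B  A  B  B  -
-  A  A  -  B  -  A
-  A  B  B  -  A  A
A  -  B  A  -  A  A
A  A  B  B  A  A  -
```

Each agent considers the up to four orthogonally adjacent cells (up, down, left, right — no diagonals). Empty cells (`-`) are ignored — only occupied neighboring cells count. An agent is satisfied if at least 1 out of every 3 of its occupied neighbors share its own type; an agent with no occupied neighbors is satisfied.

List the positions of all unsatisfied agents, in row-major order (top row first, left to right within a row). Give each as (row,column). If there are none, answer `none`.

(1,1)B 1/2 ✓
(1,2)B 3/3 ✓
(1,3)B 3/3 ✓
(1,4)B 2/3 ✓
(1,5)B 3/3 ✓
(1,6)B 2/2 ✓
(2,1)A 0/2 ✗
(2,2)B 2/4 ✓
(2,3)B 2/4 ✓
(2,4)A 0/3 ✗
(2,5)B 3/4 ✓
(2,6)B 2/2 ✓
(3,2)A 2/3 ✓
(3,3)A 1/3 ✓
(3,5)B 1/1 ✓
(3,7)A 1/1 ✓
(4,2)A 1/2 ✓
(4,3)B 2/4 ✓
(4,4)B 1/2 ✓
(4,6)A 2/2 ✓
(4,7)A 3/3 ✓
(5,1)A 1/1 ✓
(5,3)B 2/3 ✓
(5,4)A 0/3 ✗
(5,6)A 3/3 ✓
(5,7)A 2/2 ✓
(6,1)A 2/2 ✓
(6,2)A 1/2 ✓
(6,3)B 2/3 ✓
(6,4)B 1/3 ✓
(6,5)A 1/2 ✓
(6,6)A 2/2 ✓

(2,1), (2,4), (5,4)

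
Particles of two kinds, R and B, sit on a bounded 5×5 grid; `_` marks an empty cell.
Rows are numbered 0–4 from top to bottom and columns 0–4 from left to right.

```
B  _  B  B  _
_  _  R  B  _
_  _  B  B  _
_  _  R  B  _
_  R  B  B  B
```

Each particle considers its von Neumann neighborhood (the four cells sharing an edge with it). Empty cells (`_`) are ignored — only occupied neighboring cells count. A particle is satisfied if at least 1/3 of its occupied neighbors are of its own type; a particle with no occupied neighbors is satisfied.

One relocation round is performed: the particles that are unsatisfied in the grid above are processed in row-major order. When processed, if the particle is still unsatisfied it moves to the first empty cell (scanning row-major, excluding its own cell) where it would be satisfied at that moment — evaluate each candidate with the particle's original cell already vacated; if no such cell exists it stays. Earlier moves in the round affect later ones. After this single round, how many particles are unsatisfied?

1

Initially unsatisfied (in order): (1,2), (3,2), (4,1).
  (1,2) → (1,1).
  (3,2) → (0,1).
  (4,1) → (1,0).
Resulting grid:
B R B B _
R R _ B _
_ _ B B _
_ _ _ B _
_ _ B B B
Unsatisfied now: (0,0).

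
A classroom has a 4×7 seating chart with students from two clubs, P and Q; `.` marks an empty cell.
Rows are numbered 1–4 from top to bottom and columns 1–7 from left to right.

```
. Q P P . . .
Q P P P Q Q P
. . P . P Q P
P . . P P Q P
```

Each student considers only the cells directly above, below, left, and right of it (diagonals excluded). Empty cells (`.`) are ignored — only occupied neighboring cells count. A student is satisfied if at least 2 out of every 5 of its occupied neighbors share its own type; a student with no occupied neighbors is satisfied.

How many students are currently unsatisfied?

6

(1,2)Q 0/2 ✗
(1,3)P 2/3 ✓
(1,4)P 2/2 ✓
(2,1)Q 0/1 ✗
(2,2)P 1/3 ✗
(2,3)P 4/4 ✓
(2,4)P 2/3 ✓
(2,5)Q 1/3 ✗
(2,6)Q 2/3 ✓
(2,7)P 1/2 ✓
(3,3)P 1/1 ✓
(3,5)P 1/3 ✗
(3,6)Q 2/4 ✓
(3,7)P 2/3 ✓
(4,1)P 0/0 ✓
(4,4)P 1/1 ✓
(4,5)P 2/3 ✓
(4,6)Q 1/3 ✗
(4,7)P 1/2 ✓
Unsatisfied: (1,2), (2,1), (2,2), (2,5), (3,5), (4,6) — 6 in total.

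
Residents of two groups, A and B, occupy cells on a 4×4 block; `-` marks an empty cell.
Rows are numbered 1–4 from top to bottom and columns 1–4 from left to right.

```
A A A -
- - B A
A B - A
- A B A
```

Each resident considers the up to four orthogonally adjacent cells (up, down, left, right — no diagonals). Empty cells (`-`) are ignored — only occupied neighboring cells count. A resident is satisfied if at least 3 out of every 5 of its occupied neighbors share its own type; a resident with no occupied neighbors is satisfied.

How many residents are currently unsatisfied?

Row 1: (1,1)A 1/1 ok · (1,2)A 2/2 ok · (1,3)A 1/2 unhappy
Row 2: (2,3)B 0/2 unhappy · (2,4)A 1/2 unhappy
Row 3: (3,1)A 0/1 unhappy · (3,2)B 0/2 unhappy · (3,4)A 2/2 ok
Row 4: (4,2)A 0/2 unhappy · (4,3)B 0/2 unhappy · (4,4)A 1/2 unhappy
Unsatisfied: (1,3), (2,3), (2,4), (3,1), (3,2), (4,2), (4,3), (4,4) — 8 in total.

8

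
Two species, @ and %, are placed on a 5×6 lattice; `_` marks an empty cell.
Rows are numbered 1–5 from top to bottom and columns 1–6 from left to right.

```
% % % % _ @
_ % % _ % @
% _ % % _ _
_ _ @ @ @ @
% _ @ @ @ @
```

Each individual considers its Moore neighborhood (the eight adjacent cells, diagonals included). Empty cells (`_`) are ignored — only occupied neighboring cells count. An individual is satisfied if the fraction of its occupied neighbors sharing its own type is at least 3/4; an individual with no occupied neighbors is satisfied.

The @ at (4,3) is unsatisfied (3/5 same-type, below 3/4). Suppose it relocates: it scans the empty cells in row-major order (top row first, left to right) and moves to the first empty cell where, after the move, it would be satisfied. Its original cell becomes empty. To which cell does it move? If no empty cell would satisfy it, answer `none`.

Vacating (4,3). Empty cells in order:
  (1,5): 2/4 same-type → still unsatisfied.
  (2,1): 0/4 same-type → still unsatisfied.
  (2,4): 0/6 same-type → still unsatisfied.
  (3,2): 0/4 same-type → still unsatisfied.
  (3,5): 4/6 same-type → still unsatisfied.
  (3,6): 3/4 same-type → satisfied — stop here.

(3,6)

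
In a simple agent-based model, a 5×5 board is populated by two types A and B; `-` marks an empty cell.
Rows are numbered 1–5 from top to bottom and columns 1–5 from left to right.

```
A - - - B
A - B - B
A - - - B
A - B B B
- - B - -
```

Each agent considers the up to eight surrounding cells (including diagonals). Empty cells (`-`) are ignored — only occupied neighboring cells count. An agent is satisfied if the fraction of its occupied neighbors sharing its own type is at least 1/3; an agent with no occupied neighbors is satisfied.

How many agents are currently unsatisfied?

Row 1: (1,1)A 1/1 ✓ · (1,5)B 1/1 ✓
Row 2: (2,1)A 2/2 ✓ · (2,3)B 0/0 ✓ · (2,5)B 2/2 ✓
Row 3: (3,1)A 2/2 ✓ · (3,5)B 3/3 ✓
Row 4: (4,1)A 1/1 ✓ · (4,3)B 2/2 ✓ · (4,4)B 4/4 ✓ · (4,5)B 2/2 ✓
Row 5: (5,3)B 2/2 ✓
Every one meets the threshold.

0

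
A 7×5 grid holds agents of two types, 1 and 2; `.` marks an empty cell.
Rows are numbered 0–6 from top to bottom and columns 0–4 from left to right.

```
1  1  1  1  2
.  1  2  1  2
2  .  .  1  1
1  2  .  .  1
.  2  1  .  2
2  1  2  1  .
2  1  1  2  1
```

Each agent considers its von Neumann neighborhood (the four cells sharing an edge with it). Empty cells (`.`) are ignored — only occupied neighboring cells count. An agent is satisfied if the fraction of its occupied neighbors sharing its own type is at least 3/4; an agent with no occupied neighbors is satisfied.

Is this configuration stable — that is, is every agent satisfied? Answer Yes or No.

No

Row 0: (0,0)1 1/1 ok · (0,1)1 3/3 ok · (0,2)1 2/3 unhappy · (0,3)1 2/3 unhappy · (0,4)2 1/2 unhappy
Row 1: (1,1)1 1/2 unhappy · (1,2)2 0/3 unhappy · (1,3)1 2/4 unhappy · (1,4)2 1/3 unhappy
Row 2: (2,0)2 0/1 unhappy · (2,3)1 2/2 ok · (2,4)1 2/3 unhappy
Row 3: (3,0)1 0/2 unhappy · (3,1)2 1/2 unhappy · (3,4)1 1/2 unhappy
Row 4: (4,1)2 1/3 unhappy · (4,2)1 0/2 unhappy · (4,4)2 0/1 unhappy
Row 5: (5,0)2 1/2 unhappy · (5,1)1 1/4 unhappy · (5,2)2 0/4 unhappy · (5,3)1 0/2 unhappy
Row 6: (6,0)2 1/2 unhappy · (6,1)1 2/3 unhappy · (6,2)1 1/3 unhappy · (6,3)2 0/3 unhappy · (6,4)1 0/1 unhappy
For instance (0,2) has only 2/3 same-type neighbors, below 3/4.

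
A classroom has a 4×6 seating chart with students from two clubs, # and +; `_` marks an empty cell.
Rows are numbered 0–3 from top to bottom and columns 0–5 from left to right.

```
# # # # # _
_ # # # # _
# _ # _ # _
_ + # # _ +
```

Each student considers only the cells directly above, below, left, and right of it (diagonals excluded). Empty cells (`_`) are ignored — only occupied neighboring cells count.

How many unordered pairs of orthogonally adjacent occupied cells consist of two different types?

Scan each occupied cell's neighbors to the right and below so each pair is counted once.
Row 0: #(0,0)–#(0,1)= #(0,1)–#(0,2)= #(0,1)–#(1,1)= #(0,2)–#(0,3)= #(0,2)–#(1,2)= #(0,3)–#(0,4)= #(0,3)–#(1,3)= #(0,4)–#(1,4)=  → 0/8 unlike.
Row 1: #(1,1)–#(1,2)= #(1,2)–#(1,3)= #(1,2)–#(2,2)= #(1,3)–#(1,4)= #(1,4)–#(2,4)=  → 0/5 unlike.
Row 2: #(2,2)–#(3,2)=  → 0/1 unlike.
Row 3: +(3,1)–#(3,2)≠ #(3,2)–#(3,3)=  → 1/2 unlike.
Total adjacent occupied pairs: 16; unlike-type pairs: 1.

1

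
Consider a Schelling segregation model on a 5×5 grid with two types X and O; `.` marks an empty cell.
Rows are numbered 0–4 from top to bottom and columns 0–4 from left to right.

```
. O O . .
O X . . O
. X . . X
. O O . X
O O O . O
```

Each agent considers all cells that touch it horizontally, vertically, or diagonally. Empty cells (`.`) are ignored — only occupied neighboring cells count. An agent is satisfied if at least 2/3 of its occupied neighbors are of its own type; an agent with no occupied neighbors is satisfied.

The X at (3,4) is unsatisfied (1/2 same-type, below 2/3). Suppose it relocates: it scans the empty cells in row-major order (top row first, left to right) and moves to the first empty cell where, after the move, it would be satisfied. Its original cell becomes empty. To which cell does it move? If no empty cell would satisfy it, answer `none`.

Vacating (3,4). Empty cells in order:
  (0,0): 1/3 same-type → still unsatisfied.
  (0,3): 0/2 same-type → still unsatisfied.
  (0,4): 0/1 same-type → still unsatisfied.
  (1,2): 2/4 same-type → still unsatisfied.
  (1,3): 1/3 same-type → still unsatisfied.
  (2,0): 2/4 same-type → still unsatisfied.
  (2,2): 2/4 same-type → still unsatisfied.
  (2,3): 1/3 same-type → still unsatisfied.
  (3,0): 1/4 same-type → still unsatisfied.
  (3,3): 1/4 same-type → still unsatisfied.
  (4,3): 0/3 same-type → still unsatisfied.

none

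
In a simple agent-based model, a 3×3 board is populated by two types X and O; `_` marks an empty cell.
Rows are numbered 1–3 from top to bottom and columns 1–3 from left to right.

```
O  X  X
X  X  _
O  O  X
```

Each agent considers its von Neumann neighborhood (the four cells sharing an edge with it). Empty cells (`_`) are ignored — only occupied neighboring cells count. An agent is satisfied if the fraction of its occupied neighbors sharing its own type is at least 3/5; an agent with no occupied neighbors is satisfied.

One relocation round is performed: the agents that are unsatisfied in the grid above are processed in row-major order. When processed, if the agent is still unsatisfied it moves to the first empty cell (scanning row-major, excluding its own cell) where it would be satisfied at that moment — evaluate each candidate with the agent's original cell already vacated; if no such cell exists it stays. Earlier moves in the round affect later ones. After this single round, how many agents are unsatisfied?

Initially unsatisfied (in order): (1,1), (2,1), (3,1), (3,2), (3,3).
  (1,1): no empty cell satisfies it; stays.
  (2,1) → (2,3).
  (3,1): now satisfied by earlier moves; stays.
  (3,2) → (2,1).
  (3,3): now satisfied by earlier moves; stays.
Resulting grid:
O X X
O X X
O _ X
Unsatisfied now: (1,1).

1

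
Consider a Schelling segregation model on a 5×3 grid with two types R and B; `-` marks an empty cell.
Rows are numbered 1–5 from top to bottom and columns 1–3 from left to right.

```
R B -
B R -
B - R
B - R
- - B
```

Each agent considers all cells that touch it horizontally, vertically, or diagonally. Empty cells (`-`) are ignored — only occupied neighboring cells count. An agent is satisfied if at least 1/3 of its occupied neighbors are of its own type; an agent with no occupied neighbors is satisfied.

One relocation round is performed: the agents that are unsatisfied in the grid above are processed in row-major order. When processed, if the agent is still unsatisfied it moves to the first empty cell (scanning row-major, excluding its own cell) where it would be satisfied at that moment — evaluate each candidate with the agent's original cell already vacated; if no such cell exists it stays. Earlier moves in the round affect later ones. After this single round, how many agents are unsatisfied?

0

Initially unsatisfied (in order): (5,3).
  (5,3) → (1,3).
Resulting grid:
R B B
B R -
B - R
B - R
- - -
All satisfied now.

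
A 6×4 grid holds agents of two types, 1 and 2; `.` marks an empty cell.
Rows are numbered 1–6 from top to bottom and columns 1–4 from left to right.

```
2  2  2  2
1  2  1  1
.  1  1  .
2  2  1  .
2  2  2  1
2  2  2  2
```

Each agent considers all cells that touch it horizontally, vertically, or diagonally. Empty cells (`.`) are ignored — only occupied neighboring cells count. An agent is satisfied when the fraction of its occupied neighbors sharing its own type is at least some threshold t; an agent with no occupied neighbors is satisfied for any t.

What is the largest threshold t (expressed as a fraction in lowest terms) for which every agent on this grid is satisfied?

Row 1: (1,1)2 2/3 · (1,2)2 3/5 · (1,3)2 3/5 · (1,4)2 1/3
Row 2: (2,1)1 1/4 · (2,2)2 3/7 · (2,3)1 3/7 · (2,4)1 2/4
Row 3: (3,2)1 4/7 · (3,3)1 4/6
Row 4: (4,1)2 3/4 · (4,2)2 4/7 · (4,3)1 3/6
Row 5: (5,1)2 5/5 · (5,2)2 7/8 · (5,3)2 5/7 · (5,4)1 1/4
Row 6: (6,1)2 3/3 · (6,2)2 5/5 · (6,3)2 4/5 · (6,4)2 2/3
The smallest same-type fraction is 1/4 at (2,1), which reduces to 1/4. Any threshold above that leaves this agent unsatisfied.

1/4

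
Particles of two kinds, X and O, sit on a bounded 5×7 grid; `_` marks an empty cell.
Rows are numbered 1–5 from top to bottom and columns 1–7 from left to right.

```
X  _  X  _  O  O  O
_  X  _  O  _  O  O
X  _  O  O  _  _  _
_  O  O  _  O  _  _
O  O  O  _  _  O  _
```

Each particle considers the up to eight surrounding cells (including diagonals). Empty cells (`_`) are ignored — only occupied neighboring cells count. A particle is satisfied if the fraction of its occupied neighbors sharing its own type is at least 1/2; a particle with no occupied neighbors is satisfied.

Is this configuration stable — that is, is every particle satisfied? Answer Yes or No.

Row 1: (1,1)X 1/1 satisfied · (1,3)X 1/2 satisfied · (1,5)O 3/3 satisfied · (1,6)O 4/4 satisfied · (1,7)O 3/3 satisfied
Row 2: (2,2)X 3/4 satisfied · (2,4)O 3/4 satisfied · (2,6)O 4/4 satisfied · (2,7)O 3/3 satisfied
Row 3: (3,1)X 1/2 satisfied · (3,3)O 4/5 satisfied · (3,4)O 4/4 satisfied
Row 4: (4,2)O 5/6 satisfied · (4,3)O 5/5 satisfied · (4,5)O 2/2 satisfied
Row 5: (5,1)O 2/2 satisfied · (5,2)O 4/4 satisfied · (5,3)O 3/3 satisfied · (5,6)O 1/1 satisfied
All meet the threshold, so the configuration is stable.

Yes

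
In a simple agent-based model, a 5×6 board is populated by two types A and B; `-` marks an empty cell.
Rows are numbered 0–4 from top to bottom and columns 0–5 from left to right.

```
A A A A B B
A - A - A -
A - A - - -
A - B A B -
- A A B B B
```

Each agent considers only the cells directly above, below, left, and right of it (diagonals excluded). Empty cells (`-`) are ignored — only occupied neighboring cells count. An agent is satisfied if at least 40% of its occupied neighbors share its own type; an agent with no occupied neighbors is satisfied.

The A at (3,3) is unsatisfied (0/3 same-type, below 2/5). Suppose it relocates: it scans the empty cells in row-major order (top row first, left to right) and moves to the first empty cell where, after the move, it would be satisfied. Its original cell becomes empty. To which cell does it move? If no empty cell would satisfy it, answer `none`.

Vacating (3,3). Empty cells in order:
  (1,1): 3/3 same-type → satisfied — stop here.

(1,1)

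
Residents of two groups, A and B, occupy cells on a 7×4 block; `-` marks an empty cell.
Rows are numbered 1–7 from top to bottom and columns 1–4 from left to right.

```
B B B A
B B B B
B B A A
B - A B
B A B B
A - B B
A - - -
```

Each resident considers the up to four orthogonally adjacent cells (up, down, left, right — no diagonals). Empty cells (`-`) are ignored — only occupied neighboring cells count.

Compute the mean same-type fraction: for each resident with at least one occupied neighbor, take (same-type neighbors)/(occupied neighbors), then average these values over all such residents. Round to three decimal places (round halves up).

0.663

Row 1: (1,1)B 2/2 · (1,2)B 3/3 · (1,3)B 2/3 · (1,4)A 0/2
Row 2: (2,1)B 3/3 · (2,2)B 4/4 · (2,3)B 3/4 · (2,4)B 1/3
Row 3: (3,1)B 3/3 · (3,2)B 2/3 · (3,3)A 2/4 · (3,4)A 1/3
Row 4: (4,1)B 2/2 · (4,3)A 1/3 · (4,4)B 1/3
Row 5: (5,1)B 1/3 · (5,2)A 0/2 · (5,3)B 2/4 · (5,4)B 3/3
Row 6: (6,1)A 1/2 · (6,3)B 2/2 · (6,4)B 2/2
Row 7: (7,1)A 1/1
Sum over 23 residents: 2/2 + 3/3 + 2/3 + 0/2 + 3/3 + 4/4 + 3/4 + 1/3 + 3/3 + 2/3 + 2/4 + 1/3 + 2/2 + 1/3 + 1/3 + 1/3 + 0/2 + 2/4 + 3/3 + 1/2 + 2/2 + 2/2 + 1/1 = 61/4; mean = 61/4 ÷ 23 = 61/92 = 0.663043… → 0.663.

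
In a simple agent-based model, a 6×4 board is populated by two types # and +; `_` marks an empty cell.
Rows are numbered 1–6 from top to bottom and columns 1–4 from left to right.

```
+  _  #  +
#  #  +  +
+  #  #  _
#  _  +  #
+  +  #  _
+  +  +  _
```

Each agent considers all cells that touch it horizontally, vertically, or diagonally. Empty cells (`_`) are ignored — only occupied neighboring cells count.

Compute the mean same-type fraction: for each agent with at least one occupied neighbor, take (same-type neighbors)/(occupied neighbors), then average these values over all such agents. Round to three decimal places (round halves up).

Row 1: (1,1)+ 0/2 · (1,3)# 1/4 · (1,4)+ 2/3
Row 2: (2,1)# 2/4 · (2,2)# 4/7 · (2,3)+ 2/6 · (2,4)+ 2/4
Row 3: (3,1)+ 0/4 · (3,2)# 4/7 · (3,3)# 3/6
Row 4: (4,1)# 1/4 · (4,3)+ 1/5 · (4,4)# 2/3
Row 5: (5,1)+ 3/4 · (5,2)+ 5/7 · (5,3)# 1/5
Row 6: (6,1)+ 3/3 · (6,2)+ 4/5 · (6,3)+ 2/3
Sum over 19 agents: 0/2 + 1/4 + 2/3 + 2/4 + 4/7 + 2/6 + 2/4 + 0/4 + 4/7 + 3/6 + 1/4 + 1/5 + 2/3 + 3/4 + 5/7 + 1/5 + 3/3 + 4/5 + 2/3 = 3839/420; mean = 3839/420 ÷ 19 = 3839/7980 = 0.481077… → 0.481.

0.481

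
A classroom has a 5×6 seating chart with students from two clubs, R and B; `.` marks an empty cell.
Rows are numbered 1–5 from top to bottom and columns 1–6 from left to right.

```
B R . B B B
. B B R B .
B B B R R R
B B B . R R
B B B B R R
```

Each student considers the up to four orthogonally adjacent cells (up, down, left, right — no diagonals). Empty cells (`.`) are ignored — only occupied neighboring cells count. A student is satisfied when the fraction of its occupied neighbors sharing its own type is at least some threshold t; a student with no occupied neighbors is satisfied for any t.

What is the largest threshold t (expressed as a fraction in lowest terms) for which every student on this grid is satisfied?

Row 1: (1,1)B 0/1 · (1,2)R 0/2 · (1,4)B 1/2 · (1,5)B 3/3 · (1,6)B 1/1
Row 2: (2,2)B 2/3 · (2,3)B 2/3 · (2,4)R 1/4 · (2,5)B 1/3
Row 3: (3,1)B 2/2 · (3,2)B 4/4 · (3,3)B 3/4 · (3,4)R 2/3 · (3,5)R 3/4 · (3,6)R 2/2
Row 4: (4,1)B 3/3 · (4,2)B 4/4 · (4,3)B 3/3 · (4,5)R 3/3 · (4,6)R 3/3
Row 5: (5,1)B 2/2 · (5,2)B 3/3 · (5,3)B 3/3 · (5,4)B 1/2 · (5,5)R 2/3 · (5,6)R 2/2
The smallest same-type fraction is 0/1 at (1,1), which reduces to 0/1. Any threshold above that leaves this student unsatisfied.

0/1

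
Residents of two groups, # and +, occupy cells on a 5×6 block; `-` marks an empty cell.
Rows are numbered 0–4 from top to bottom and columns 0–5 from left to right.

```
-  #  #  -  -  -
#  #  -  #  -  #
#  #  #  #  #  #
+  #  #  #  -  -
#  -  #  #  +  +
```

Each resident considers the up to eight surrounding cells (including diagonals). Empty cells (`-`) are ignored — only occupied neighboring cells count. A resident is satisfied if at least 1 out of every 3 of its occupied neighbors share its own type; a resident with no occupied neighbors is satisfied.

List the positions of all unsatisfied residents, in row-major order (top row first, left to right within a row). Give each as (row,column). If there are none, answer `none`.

(0,1)# 3/3 ✓
(0,2)# 3/3 ✓
(1,0)# 4/4 ✓
(1,1)# 6/6 ✓
(1,3)# 4/4 ✓
(1,5)# 2/2 ✓
(2,0)# 4/5 ✓
(2,1)# 6/7 ✓
(2,2)# 7/7 ✓
(2,3)# 5/5 ✓
(2,4)# 5/5 ✓
(2,5)# 2/2 ✓
(3,0)+ 0/4 ✗
(3,1)# 6/7 ✓
(3,2)# 7/7 ✓
(3,3)# 6/7 ✓
(4,0)# 1/2 ✓
(4,2)# 4/4 ✓
(4,3)# 3/4 ✓
(4,4)+ 1/3 ✓
(4,5)+ 1/1 ✓

(3,0)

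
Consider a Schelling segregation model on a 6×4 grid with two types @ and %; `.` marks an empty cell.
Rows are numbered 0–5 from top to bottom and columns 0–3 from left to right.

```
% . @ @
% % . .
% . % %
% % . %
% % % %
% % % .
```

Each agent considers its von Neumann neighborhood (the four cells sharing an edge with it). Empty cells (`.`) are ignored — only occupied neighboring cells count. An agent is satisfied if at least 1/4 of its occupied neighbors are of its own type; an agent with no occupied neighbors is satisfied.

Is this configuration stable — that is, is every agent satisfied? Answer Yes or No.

Yes

(0,0)% 1/1 satisfied
(0,2)@ 1/1 satisfied
(0,3)@ 1/1 satisfied
(1,0)% 3/3 satisfied
(1,1)% 1/1 satisfied
(2,0)% 2/2 satisfied
(2,2)% 1/1 satisfied
(2,3)% 2/2 satisfied
(3,0)% 3/3 satisfied
(3,1)% 2/2 satisfied
(3,3)% 2/2 satisfied
(4,0)% 3/3 satisfied
(4,1)% 4/4 satisfied
(4,2)% 3/3 satisfied
(4,3)% 2/2 satisfied
(5,0)% 2/2 satisfied
(5,1)% 3/3 satisfied
(5,2)% 2/2 satisfied
All meet the threshold, so the configuration is stable.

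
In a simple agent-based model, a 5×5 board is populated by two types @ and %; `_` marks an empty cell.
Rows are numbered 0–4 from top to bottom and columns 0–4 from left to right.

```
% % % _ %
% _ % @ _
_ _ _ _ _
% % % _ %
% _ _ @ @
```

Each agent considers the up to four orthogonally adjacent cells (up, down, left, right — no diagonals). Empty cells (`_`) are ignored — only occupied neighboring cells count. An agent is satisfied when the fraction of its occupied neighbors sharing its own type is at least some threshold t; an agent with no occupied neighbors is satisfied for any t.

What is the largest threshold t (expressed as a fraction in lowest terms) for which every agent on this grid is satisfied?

0/1

Row 0: (0,0)% 2/2 · (0,1)% 2/2 · (0,2)% 2/2 · (0,4)% — no occupied neighbors
Row 1: (1,0)% 1/1 · (1,2)% 1/2 · (1,3)@ 0/1
Row 3: (3,0)% 2/2 · (3,1)% 2/2 · (3,2)% 1/1 · (3,4)% 0/1
Row 4: (4,0)% 1/1 · (4,3)@ 1/1 · (4,4)@ 1/2
The smallest same-type fraction is 0/1 at (1,3), which reduces to 0/1. Any threshold above that leaves this agent unsatisfied.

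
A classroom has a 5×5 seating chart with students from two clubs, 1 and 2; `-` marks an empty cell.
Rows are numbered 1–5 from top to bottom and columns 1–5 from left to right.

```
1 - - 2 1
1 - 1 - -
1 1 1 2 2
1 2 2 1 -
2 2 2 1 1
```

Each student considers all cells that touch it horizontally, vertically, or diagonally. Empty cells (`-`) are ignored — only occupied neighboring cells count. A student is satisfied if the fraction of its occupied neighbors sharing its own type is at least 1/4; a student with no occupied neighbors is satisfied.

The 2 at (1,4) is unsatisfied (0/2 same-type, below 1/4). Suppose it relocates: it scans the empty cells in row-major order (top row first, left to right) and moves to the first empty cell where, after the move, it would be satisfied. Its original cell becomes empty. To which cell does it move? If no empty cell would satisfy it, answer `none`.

(2,4)

Vacating (1,4). Empty cells in order:
  (1,2): 0/3 same-type → still unsatisfied.
  (1,3): 0/1 same-type → still unsatisfied.
  (2,2): 0/6 same-type → still unsatisfied.
  (2,4): 2/5 same-type → satisfied — stop here.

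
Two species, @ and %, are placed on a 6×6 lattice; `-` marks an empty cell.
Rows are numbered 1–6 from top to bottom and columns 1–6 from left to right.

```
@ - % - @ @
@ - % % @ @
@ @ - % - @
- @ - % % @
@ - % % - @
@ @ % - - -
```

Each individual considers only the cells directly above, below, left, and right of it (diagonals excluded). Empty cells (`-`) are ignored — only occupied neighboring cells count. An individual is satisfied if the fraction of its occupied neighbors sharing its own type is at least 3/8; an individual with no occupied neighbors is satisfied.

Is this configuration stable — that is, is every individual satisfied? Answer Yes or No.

Row 1: (1,1)@ 1/1 satisfied · (1,3)% 1/1 satisfied · (1,5)@ 2/2 satisfied · (1,6)@ 2/2 satisfied
Row 2: (2,1)@ 2/2 satisfied · (2,3)% 2/2 satisfied · (2,4)% 2/3 satisfied · (2,5)@ 2/3 satisfied · (2,6)@ 3/3 satisfied
Row 3: (3,1)@ 2/2 satisfied · (3,2)@ 2/2 satisfied · (3,4)% 2/2 satisfied · (3,6)@ 2/2 satisfied
Row 4: (4,2)@ 1/1 satisfied · (4,4)% 3/3 satisfied · (4,5)% 1/2 satisfied · (4,6)@ 2/3 satisfied
Row 5: (5,1)@ 1/1 satisfied · (5,3)% 2/2 satisfied · (5,4)% 2/2 satisfied · (5,6)@ 1/1 satisfied
Row 6: (6,1)@ 2/2 satisfied · (6,2)@ 1/2 satisfied · (6,3)% 1/2 satisfied
All meet the threshold, so the configuration is stable.

Yes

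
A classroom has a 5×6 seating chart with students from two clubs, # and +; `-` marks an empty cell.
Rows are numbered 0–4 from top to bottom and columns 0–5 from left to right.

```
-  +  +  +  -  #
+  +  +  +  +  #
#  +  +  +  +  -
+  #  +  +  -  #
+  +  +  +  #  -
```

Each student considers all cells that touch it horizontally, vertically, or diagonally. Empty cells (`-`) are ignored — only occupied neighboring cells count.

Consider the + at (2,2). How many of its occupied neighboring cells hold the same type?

Occupied neighbors of (2,2): (1,1)=+, (1,2)=+, (1,3)=+, (2,1)=+, (2,3)=+, (3,1)=#, (3,2)=+, (3,3)=+.
Same type (+): 7 of 8.

7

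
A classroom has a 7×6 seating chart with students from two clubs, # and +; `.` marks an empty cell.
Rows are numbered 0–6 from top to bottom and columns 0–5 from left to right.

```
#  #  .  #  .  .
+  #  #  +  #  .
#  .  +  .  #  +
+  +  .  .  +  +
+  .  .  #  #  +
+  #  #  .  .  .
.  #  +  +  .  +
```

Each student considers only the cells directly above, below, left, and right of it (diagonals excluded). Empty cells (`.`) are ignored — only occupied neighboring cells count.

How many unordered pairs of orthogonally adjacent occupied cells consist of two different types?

15

Scan each occupied cell's neighbors to the right and below so each pair is counted once.
From row 0: 2 unlike of 4 pairs (running 2/4).
From row 1: 5 unlike of 7 pairs (running 7/11).
From row 2: 3 unlike of 4 pairs (running 10/15).
From row 3: 1 unlike of 5 pairs (running 11/20).
From row 4: 1 unlike of 3 pairs (running 12/23).
From row 5: 2 unlike of 4 pairs (running 14/27).
From row 6: 1 unlike of 2 pairs (running 15/29).
Total adjacent occupied pairs: 29; unlike-type pairs: 15.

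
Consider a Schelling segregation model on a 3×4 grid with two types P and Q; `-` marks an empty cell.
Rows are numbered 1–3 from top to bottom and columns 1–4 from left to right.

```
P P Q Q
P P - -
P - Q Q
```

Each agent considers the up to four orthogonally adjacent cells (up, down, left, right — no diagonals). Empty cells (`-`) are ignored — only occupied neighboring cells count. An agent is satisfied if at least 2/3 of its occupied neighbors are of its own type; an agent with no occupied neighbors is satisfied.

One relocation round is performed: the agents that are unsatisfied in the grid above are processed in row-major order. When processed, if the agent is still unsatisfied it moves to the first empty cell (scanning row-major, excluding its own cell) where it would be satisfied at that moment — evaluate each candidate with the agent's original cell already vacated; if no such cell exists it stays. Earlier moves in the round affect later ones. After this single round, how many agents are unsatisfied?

Initially unsatisfied (in order): (1,3).
  (1,3) → (2,4).
Resulting grid:
P P - Q
P P - Q
P - Q Q
All satisfied now.

0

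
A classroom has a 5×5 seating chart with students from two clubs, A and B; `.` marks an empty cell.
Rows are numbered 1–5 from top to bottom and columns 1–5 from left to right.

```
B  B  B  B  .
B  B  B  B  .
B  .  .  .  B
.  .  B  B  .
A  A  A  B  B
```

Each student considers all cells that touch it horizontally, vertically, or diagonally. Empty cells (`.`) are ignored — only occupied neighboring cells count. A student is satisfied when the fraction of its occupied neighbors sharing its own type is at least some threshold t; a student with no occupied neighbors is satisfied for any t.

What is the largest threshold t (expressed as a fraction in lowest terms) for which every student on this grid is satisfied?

Row 1: (1,1)B 3/3 · (1,2)B 5/5 · (1,3)B 5/5 · (1,4)B 3/3
Row 2: (2,1)B 4/4 · (2,2)B 6/6 · (2,3)B 5/5 · (2,4)B 4/4
Row 3: (3,1)B 2/2 · (3,5)B 2/2
Row 4: (4,3)B 2/4 · (4,4)B 4/5
Row 5: (5,1)A 1/1 · (5,2)A 2/3 · (5,3)A 1/4 · (5,4)B 3/4 · (5,5)B 2/2
The smallest same-type fraction is 1/4 at (5,3), which reduces to 1/4. Any threshold above that leaves this student unsatisfied.

1/4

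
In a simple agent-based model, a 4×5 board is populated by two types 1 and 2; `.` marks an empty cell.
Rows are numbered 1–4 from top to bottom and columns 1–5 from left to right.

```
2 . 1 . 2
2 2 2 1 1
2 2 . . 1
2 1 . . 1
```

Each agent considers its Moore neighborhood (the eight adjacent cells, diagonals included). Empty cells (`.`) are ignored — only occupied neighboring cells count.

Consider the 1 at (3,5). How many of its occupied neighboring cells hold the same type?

Occupied neighbors of (3,5): (2,4)=1, (2,5)=1, (4,5)=1.
Same type (1): 3 of 3.

3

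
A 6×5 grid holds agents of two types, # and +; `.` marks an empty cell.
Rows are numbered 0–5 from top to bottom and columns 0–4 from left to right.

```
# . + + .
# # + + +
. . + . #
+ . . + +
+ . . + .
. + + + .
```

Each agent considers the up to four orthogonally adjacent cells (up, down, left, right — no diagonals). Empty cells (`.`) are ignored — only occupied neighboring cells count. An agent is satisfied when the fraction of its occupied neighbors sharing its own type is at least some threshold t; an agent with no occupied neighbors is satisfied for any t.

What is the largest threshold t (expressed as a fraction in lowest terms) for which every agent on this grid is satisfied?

0/1

(0,0)# 1/1
(0,2)+ 2/2
(0,3)+ 2/2
(1,0)# 2/2
(1,1)# 1/2
(1,2)+ 3/4
(1,3)+ 3/3
(1,4)+ 1/2
(2,2)+ 1/1
(2,4)# 0/2
(3,0)+ 1/1
(3,3)+ 2/2
(3,4)+ 1/2
(4,0)+ 1/1
(4,3)+ 2/2
(5,1)+ 1/1
(5,2)+ 2/2
(5,3)+ 2/2
The smallest same-type fraction is 0/2 at (2,4), which reduces to 0/1. Any threshold above that leaves this agent unsatisfied.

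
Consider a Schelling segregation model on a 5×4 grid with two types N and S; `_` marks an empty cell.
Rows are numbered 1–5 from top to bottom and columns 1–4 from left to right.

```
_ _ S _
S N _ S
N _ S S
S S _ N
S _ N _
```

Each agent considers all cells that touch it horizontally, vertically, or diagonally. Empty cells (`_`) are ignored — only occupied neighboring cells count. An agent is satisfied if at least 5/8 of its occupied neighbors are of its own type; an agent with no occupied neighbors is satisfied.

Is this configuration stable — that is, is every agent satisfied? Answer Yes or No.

No

Row 1: (1,3)S 1/2 not
Row 2: (2,1)S 0/2 not · (2,2)N 1/4 not · (2,4)S 3/3 satisfied
Row 3: (3,1)N 1/4 not · (3,3)S 3/5 not · (3,4)S 2/3 satisfied
Row 4: (4,1)S 2/3 satisfied · (4,2)S 3/5 not · (4,4)N 1/3 not
Row 5: (5,1)S 2/2 satisfied · (5,3)N 1/2 not
For instance (1,3) has only 1/2 same-type neighbors, below 5/8.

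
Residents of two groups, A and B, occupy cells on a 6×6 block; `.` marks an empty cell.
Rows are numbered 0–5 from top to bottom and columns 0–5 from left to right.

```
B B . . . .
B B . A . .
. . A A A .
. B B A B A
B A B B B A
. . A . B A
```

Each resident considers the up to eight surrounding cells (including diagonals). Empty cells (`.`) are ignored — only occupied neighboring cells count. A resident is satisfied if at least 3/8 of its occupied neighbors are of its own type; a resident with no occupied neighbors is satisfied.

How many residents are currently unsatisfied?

4

Row 0: (0,0)B 3/3 ✓ · (0,1)B 3/3 ✓
Row 1: (1,0)B 3/3 ✓ · (1,1)B 3/4 ✓ · (1,3)A 3/3 ✓
Row 2: (2,2)A 3/6 ✓ · (2,3)A 4/6 ✓ · (2,4)A 4/5 ✓
Row 3: (3,1)B 3/5 ✓ · (3,2)B 3/7 ✓ · (3,3)A 3/8 ✓ · (3,4)B 2/7 ✗ · (3,5)A 2/4 ✓
Row 4: (4,0)B 1/2 ✓ · (4,1)A 1/5 ✗ · (4,2)B 3/6 ✓ · (4,3)B 5/7 ✓ · (4,4)B 3/7 ✓ · (4,5)A 2/5 ✓
Row 5: (5,2)A 1/3 ✗ · (5,4)B 2/4 ✓ · (5,5)A 1/3 ✗
Unsatisfied: (3,4), (4,1), (5,2), (5,5) — 4 in total.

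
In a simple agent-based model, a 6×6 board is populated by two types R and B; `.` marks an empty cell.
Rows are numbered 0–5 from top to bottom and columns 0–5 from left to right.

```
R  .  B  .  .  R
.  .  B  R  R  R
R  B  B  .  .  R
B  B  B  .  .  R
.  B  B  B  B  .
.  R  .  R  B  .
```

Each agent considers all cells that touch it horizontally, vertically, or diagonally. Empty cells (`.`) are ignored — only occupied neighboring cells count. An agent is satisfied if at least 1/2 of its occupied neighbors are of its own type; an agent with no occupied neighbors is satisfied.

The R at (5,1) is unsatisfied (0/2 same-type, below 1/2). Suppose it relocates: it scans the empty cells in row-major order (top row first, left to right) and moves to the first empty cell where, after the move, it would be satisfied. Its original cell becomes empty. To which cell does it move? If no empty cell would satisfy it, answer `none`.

(0,3)

Vacating (5,1). Empty cells in order:
  (0,1): 1/3 same-type → still unsatisfied.
  (0,3): 2/4 same-type → satisfied — stop here.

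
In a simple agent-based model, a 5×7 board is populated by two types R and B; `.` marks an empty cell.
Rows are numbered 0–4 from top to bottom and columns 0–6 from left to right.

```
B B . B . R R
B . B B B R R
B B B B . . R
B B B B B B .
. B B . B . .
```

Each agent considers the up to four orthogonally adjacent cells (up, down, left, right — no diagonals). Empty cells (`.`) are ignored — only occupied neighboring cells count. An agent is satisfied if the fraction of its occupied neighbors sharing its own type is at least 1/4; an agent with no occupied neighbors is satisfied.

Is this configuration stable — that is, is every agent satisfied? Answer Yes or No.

Row 0: (0,0)B 2/2 ok · (0,1)B 1/1 ok · (0,3)B 1/1 ok · (0,5)R 2/2 ok · (0,6)R 2/2 ok
Row 1: (1,0)B 2/2 ok · (1,2)B 2/2 ok · (1,3)B 4/4 ok · (1,4)B 1/2 ok · (1,5)R 2/3 ok · (1,6)R 3/3 ok
Row 2: (2,0)B 3/3 ok · (2,1)B 3/3 ok · (2,2)B 4/4 ok · (2,3)B 3/3 ok · (2,6)R 1/1 ok
Row 3: (3,0)B 2/2 ok · (3,1)B 4/4 ok · (3,2)B 4/4 ok · (3,3)B 3/3 ok · (3,4)B 3/3 ok · (3,5)B 1/1 ok
Row 4: (4,1)B 2/2 ok · (4,2)B 2/2 ok · (4,4)B 1/1 ok
All meet the threshold, so the configuration is stable.

Yes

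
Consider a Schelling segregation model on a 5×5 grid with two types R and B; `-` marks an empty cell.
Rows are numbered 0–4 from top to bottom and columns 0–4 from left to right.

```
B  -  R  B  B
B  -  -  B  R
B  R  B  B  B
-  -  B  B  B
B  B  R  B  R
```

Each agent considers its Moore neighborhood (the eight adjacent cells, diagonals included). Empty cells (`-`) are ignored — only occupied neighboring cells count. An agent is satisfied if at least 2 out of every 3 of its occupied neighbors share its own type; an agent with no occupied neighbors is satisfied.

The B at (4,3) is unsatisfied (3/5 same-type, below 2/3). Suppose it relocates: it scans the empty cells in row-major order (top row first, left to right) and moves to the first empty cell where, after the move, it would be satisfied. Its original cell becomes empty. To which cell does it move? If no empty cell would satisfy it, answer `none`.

(0,1)

Vacating (4,3). Empty cells in order:
  (0,1): 2/3 same-type → satisfied — stop here.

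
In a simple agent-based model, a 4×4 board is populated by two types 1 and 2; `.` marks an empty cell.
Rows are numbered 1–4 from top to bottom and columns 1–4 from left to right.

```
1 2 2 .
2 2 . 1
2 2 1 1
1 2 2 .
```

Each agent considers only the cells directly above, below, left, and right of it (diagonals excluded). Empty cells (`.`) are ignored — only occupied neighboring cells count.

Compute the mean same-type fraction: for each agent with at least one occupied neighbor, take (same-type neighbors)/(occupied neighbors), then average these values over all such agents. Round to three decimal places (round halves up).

0.635

(1,1)1 0/2
(1,2)2 2/3
(1,3)2 1/1
(2,1)2 2/3
(2,2)2 3/3
(2,4)1 1/1
(3,1)2 2/3
(3,2)2 3/4
(3,3)1 1/3
(3,4)1 2/2
(4,1)1 0/2
(4,2)2 2/3
(4,3)2 1/2
Sum over 13 agents: 0/2 + 2/3 + 1/1 + 2/3 + 3/3 + 1/1 + 2/3 + 3/4 + 1/3 + 2/2 + 0/2 + 2/3 + 1/2 = 33/4; mean = 33/4 ÷ 13 = 33/52 = 0.634615… → 0.635.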